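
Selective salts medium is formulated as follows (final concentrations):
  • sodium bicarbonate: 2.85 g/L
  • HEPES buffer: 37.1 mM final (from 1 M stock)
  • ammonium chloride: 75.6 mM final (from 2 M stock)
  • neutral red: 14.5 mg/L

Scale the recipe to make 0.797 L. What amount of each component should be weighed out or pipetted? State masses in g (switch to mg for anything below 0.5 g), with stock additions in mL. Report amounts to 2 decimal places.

Scale factor relative to 1 L: 0.797.
sodium bicarbonate: 2.85 g/L × 0.797 L = 2.27 g
HEPES buffer: dilute stock: 37.1 mM × 797 mL ÷ 1000 mM = 29.57 mL
ammonium chloride: C1V1 = C2V2 → 75.6 mM × 797 mL ÷ 2000 mM = 30.13 mL
neutral red: 14.5 mg/L × 0.797 L = 11.56 mg

sodium bicarbonate 2.27 g; HEPES buffer 29.57 mL; ammonium chloride 30.13 mL; neutral red 11.56 mg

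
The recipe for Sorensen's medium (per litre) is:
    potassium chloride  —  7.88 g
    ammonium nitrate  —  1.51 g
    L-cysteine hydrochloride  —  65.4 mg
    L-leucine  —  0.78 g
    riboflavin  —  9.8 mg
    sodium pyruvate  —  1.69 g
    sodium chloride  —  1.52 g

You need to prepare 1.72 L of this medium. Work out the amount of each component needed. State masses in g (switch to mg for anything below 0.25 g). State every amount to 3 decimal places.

Ratio of target to recipe volume: 1720 / 1000 = 1.72.
potassium chloride: 7.88 g × (1720 mL / 1000 mL) = 13.554 g
ammonium nitrate: 1.51 g × (1720 mL / 1000 mL) = 2.597 g
L-cysteine hydrochloride: 65.4 mg × (1720 mL / 1000 mL) = 112.488 mg
L-leucine: 0.78 g × (1720 mL / 1000 mL) = 1.342 g
riboflavin: 9.8 mg × (1720 mL / 1000 mL) = 16.856 mg
sodium pyruvate: 1.69 g × (1720 mL / 1000 mL) = 2.907 g
sodium chloride: 1.52 g × (1720 mL / 1000 mL) = 2.614 g

potassium chloride 13.554 g; ammonium nitrate 2.597 g; L-cysteine hydrochloride 112.488 mg; L-leucine 1.342 g; riboflavin 16.856 mg; sodium pyruvate 2.907 g; sodium chloride 2.614 g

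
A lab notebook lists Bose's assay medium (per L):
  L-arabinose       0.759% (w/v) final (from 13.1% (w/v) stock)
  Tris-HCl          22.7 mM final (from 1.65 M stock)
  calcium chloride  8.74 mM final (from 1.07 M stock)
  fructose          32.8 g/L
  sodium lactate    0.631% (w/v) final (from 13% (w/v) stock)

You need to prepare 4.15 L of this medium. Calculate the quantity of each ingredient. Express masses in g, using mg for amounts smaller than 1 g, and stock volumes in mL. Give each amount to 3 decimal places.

L-arabinose 240.447 mL; Tris-HCl 57.094 mL; calcium chloride 33.898 mL; fructose 136.120 g; sodium lactate 201.435 mL

Scale factor relative to 1 L: 4.15.
L-arabinose: V = C2·V2/C1 = 0.759% ÷ 13.1% × 4150 mL = 240.447 mL
Tris-HCl: V = C2·V2/C1 = 22.7 mM × 4150 mL ÷ 1650 mM = 57.094 mL
calcium chloride: C1V1 = C2V2 → 8.74 mM × 4150 mL ÷ 1070 mM = 33.898 mL
fructose: 32.8 g/L × 4.15 L = 136.120 g
sodium lactate: dilute stock: 0.631% ÷ 13% × 4150 mL = 201.435 mL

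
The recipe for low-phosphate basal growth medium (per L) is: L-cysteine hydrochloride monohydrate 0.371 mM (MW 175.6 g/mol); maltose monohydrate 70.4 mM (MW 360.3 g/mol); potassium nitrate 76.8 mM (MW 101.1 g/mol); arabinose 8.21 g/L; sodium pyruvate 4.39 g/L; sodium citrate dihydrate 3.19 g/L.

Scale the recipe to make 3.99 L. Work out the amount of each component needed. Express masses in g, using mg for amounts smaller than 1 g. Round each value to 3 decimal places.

L-cysteine hydrochloride monohydrate 259.939 mg; maltose monohydrate 101.207 g; potassium nitrate 30.980 g; arabinose 32.758 g; sodium pyruvate 17.516 g; sodium citrate dihydrate 12.728 g

Scale factor relative to 1 L: 3.99.
L-cysteine hydrochloride monohydrate: 0.371 mmol/L × 175.6 mg/mmol × 3.99 L = 259.939 mg
maltose monohydrate: 70.4 mmol/L × 360.3 g/mol × 3.99 L ÷ 1000 = 101.207 g
potassium nitrate: 76.8 mmol/L × 101.1 g/mol × 3.99 L ÷ 1000 = 30.980 g
arabinose: 8.21 g/L × 3.99 L = 32.758 g
sodium pyruvate: 4.39 g/L × 3.99 L = 17.516 g
sodium citrate dihydrate: 3.19 g/L × 3.99 L = 12.728 g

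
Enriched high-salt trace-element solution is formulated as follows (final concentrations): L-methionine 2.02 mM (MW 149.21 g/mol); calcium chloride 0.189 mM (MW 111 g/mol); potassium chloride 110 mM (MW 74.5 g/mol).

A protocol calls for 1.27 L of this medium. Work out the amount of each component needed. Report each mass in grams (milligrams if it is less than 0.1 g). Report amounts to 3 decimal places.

L-methionine 0.383 g; calcium chloride 26.643 mg; potassium chloride 10.408 g

Scale factor relative to 1 L: 1.27.
L-methionine: 2.02 mmol/L × 149.21 g/mol × 1.27 L ÷ 1000 = 0.383 g
calcium chloride: 0.189 mmol/L × 111 mg/mmol × 1.27 L = 26.643 mg
potassium chloride: 110 mmol/L × 74.5 g/mol × 1.27 L ÷ 1000 = 10.408 g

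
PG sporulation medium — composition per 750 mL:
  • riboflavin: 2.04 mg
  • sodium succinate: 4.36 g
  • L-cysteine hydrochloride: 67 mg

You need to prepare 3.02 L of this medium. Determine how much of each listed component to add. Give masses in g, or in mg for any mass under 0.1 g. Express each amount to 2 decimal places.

Ratio of target to recipe volume: 3020 / 750 = 4.02667.
riboflavin: 2.04 mg × (3020 mL / 750 mL) = 8.21 mg
sodium succinate: 4.36 g × (3020 mL / 750 mL) = 17.56 g
L-cysteine hydrochloride: 67 mg × (3020 mL / 750 mL) = 269.787 mg = 0.27 g

riboflavin 8.21 mg; sodium succinate 17.56 g; L-cysteine hydrochloride 0.27 g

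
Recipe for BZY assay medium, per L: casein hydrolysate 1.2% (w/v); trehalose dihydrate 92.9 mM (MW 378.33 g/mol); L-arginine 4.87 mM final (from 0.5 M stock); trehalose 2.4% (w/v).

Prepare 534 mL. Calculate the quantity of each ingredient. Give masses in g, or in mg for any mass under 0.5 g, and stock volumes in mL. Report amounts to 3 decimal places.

Scale factor relative to 1 L: 0.534.
casein hydrolysate: 1.2% w/v = 12 g/L → 12 × 0.534 L = 6.408 g
trehalose dihydrate: 92.9 mmol/L × 378.33 g/mol × 0.534 L ÷ 1000 = 18.768 g
L-arginine: C1V1 = C2V2 → 4.87 mM × 534 mL ÷ 500 mM = 5.201 mL
trehalose: 2.4 g per 100 mL × 534 mL ÷ 100 = 12.816 g

casein hydrolysate 6.408 g; trehalose dihydrate 18.768 g; L-arginine 5.201 mL; trehalose 12.816 g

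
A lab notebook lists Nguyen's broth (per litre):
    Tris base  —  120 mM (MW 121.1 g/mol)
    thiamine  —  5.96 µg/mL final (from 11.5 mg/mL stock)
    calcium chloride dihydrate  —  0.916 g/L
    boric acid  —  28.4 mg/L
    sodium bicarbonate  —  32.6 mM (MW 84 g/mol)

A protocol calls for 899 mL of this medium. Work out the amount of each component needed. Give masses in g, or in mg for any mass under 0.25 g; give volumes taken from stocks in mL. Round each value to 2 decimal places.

Tris base 13.06 g; thiamine 0.47 mL; calcium chloride dihydrate 0.82 g; boric acid 25.53 mg; sodium bicarbonate 2.46 g

Scale factor relative to 1 L: 0.899.
Tris base: 120 mmol/L × 121.1 g/mol × 0.899 L ÷ 1000 = 13.06 g
thiamine: V = C2·V2/C1 = 5.96 µg/mL × 899 mL ÷ 11500 µg/mL = 0.47 mL
calcium chloride dihydrate: 0.916 g/L × 0.899 L = 0.82 g
boric acid: 28.4 mg/L × 0.899 L = 25.53 mg
sodium bicarbonate: 32.6 mmol/L × 84 g/mol × 0.899 L ÷ 1000 = 2.46 g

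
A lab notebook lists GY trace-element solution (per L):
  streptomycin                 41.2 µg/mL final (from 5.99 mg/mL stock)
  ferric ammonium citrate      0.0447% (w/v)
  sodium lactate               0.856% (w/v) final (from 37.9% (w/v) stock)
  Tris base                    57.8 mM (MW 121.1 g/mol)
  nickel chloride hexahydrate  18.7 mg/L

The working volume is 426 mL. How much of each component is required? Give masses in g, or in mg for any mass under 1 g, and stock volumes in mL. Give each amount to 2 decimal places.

Working volume: 426 mL = 0.426 L.
streptomycin: C1V1 = C2V2 → 41.2 µg/mL × 426 mL ÷ 5990 µg/mL = 2.93 mL
ferric ammonium citrate: 0.0447% w/v = 0.447 g/L → 0.447 × 0.426 L = 0.190422 g = 190.42 mg
sodium lactate: V = C2·V2/C1 = 0.856% ÷ 37.9% × 426 mL = 9.62 mL
Tris base: 57.8 mmol/L × 121.1 g/mol × 0.426 L ÷ 1000 = 2.98 g
nickel chloride hexahydrate: 18.7 mg/L × 0.426 L = 7.97 mg

streptomycin 2.93 mL; ferric ammonium citrate 190.42 mg; sodium lactate 9.62 mL; Tris base 2.98 g; nickel chloride hexahydrate 7.97 mg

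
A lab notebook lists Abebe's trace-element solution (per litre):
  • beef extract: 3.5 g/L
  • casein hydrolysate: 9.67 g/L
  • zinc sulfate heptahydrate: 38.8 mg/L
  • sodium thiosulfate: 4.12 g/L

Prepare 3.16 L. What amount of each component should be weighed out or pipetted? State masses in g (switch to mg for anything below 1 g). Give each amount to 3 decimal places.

Working volume: 3.16 L.
beef extract: 3.5 g/L × 3.16 L = 11.060 g
casein hydrolysate: 9.67 g/L × 3.16 L = 30.557 g
zinc sulfate heptahydrate: 38.8 mg/L × 3.16 L = 122.608 mg
sodium thiosulfate: 4.12 g/L × 3.16 L = 13.019 g

beef extract 11.060 g; casein hydrolysate 30.557 g; zinc sulfate heptahydrate 122.608 mg; sodium thiosulfate 13.019 g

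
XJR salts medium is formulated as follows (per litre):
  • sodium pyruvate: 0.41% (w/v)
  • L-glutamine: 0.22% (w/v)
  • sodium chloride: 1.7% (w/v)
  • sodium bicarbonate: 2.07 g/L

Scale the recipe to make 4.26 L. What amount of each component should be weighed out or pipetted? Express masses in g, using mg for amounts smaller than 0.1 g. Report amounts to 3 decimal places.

sodium pyruvate 17.466 g; L-glutamine 9.372 g; sodium chloride 72.420 g; sodium bicarbonate 8.818 g

Scale factor relative to 1 L: 4.26.
sodium pyruvate: 0.41 g per 100 mL × 4260 mL ÷ 100 = 17.466 g
L-glutamine: 0.22% w/v = 2.2 g/L → 2.2 × 4.26 L = 9.372 g
sodium chloride: 1.7% w/v = 17 g/L → 17 × 4.26 L = 72.420 g
sodium bicarbonate: 2.07 g/L × 4.26 L = 8.818 g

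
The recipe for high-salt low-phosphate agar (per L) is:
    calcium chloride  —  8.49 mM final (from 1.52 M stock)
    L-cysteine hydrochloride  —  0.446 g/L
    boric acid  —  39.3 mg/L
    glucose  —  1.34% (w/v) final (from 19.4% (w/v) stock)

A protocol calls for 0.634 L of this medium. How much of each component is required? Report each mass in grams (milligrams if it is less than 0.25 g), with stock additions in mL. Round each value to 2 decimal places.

Working volume: 0.634 L.
calcium chloride: dilute stock: 8.49 mM × 634 mL ÷ 1520 mM = 3.54 mL
L-cysteine hydrochloride: 0.446 g/L × 0.634 L = 0.28 g
boric acid: 39.3 mg/L × 0.634 L = 24.92 mg
glucose: V = C2·V2/C1 = 1.34% ÷ 19.4% × 634 mL = 43.79 mL

calcium chloride 3.54 mL; L-cysteine hydrochloride 0.28 g; boric acid 24.92 mg; glucose 43.79 mL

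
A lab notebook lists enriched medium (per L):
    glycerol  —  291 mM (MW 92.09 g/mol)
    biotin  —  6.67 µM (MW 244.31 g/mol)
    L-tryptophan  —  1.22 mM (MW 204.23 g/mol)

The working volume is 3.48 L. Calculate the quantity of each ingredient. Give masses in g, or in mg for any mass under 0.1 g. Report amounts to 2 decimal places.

Working volume: 3.48 L.
glycerol: 291 mmol/L × 92.09 g/mol × 3.48 L ÷ 1000 = 93.26 g
biotin: 6.67 µmol/L × 244.31 g/mol × 3.48 L ÷ 1000 = 5.67 mg
L-tryptophan: 1.22 mmol/L × 204.23 g/mol × 3.48 L ÷ 1000 = 0.87 g

glycerol 93.26 g; biotin 5.67 mg; L-tryptophan 0.87 g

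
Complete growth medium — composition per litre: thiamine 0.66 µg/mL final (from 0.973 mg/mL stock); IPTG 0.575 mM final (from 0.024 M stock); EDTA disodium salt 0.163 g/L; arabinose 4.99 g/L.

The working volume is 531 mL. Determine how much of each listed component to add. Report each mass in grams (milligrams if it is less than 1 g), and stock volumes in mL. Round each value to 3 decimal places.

thiamine 0.360 mL; IPTG 12.722 mL; EDTA disodium salt 86.553 mg; arabinose 2.650 g

Target volume = 531 mL = 0.531 L.
thiamine: dilute stock: 0.66 µg/mL × 531 mL ÷ 973 µg/mL = 0.360 mL
IPTG: C1V1 = C2V2 → 0.575 mM × 531 mL ÷ 24 mM = 12.722 mL
EDTA disodium salt: 0.163 g/L × 0.531 L = 0.086553 g = 86.553 mg
arabinose: 4.99 g/L × 0.531 L = 2.650 g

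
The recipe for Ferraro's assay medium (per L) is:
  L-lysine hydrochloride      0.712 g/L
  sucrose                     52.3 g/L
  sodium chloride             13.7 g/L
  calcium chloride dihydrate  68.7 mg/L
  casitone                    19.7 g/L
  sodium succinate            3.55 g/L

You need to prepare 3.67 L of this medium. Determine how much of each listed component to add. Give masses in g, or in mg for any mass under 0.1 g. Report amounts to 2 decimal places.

Scale factor relative to 1 L: 3.67.
L-lysine hydrochloride: 0.712 g/L × 3.67 L = 2.61 g
sucrose: 52.3 g/L × 3.67 L = 191.94 g
sodium chloride: 13.7 g/L × 3.67 L = 50.28 g
calcium chloride dihydrate: 68.7 mg/L × 3.67 L = 252.129 mg = 0.25 g
casitone: 19.7 g/L × 3.67 L = 72.30 g
sodium succinate: 3.55 g/L × 3.67 L = 13.03 g

L-lysine hydrochloride 2.61 g; sucrose 191.94 g; sodium chloride 50.28 g; calcium chloride dihydrate 0.25 g; casitone 72.30 g; sodium succinate 13.03 g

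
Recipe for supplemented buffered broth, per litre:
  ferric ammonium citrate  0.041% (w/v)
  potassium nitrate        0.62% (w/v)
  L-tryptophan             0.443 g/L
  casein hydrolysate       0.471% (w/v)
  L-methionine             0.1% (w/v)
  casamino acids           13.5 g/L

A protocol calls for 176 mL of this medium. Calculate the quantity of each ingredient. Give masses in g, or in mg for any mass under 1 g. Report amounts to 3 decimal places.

ferric ammonium citrate 72.160 mg; potassium nitrate 1.091 g; L-tryptophan 77.968 mg; casein hydrolysate 828.960 mg; L-methionine 176.000 mg; casamino acids 2.376 g

Working volume: 176 mL = 0.176 L.
ferric ammonium citrate: 0.041% w/v = 0.41 g/L → 0.41 × 0.176 L = 0.07216 g = 72.160 mg
potassium nitrate: 0.62% w/v = 6.2 g/L → 6.2 × 0.176 L = 1.091 g
L-tryptophan: 0.443 g/L × 0.176 L = 0.077968 g = 77.968 mg
casein hydrolysate: 0.471% w/v = 4.71 g/L → 4.71 × 0.176 L = 0.82896 g = 828.960 mg
L-methionine: 0.1% w/v = 1 g/L → 1 × 0.176 L = 0.176 g = 176.000 mg
casamino acids: 13.5 g/L × 0.176 L = 2.376 g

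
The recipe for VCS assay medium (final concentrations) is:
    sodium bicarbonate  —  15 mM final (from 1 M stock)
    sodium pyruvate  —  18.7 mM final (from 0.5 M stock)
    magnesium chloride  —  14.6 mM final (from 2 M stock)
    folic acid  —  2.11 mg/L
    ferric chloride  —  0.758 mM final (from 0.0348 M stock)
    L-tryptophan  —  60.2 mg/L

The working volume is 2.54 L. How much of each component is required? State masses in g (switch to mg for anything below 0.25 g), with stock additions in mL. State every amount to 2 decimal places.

sodium bicarbonate 38.10 mL; sodium pyruvate 95.00 mL; magnesium chloride 18.54 mL; folic acid 5.36 mg; ferric chloride 55.33 mL; L-tryptophan 152.91 mg

Working volume: 2.54 L.
sodium bicarbonate: V = C2·V2/C1 = 15 mM × 2540 mL ÷ 1000 mM = 38.10 mL
sodium pyruvate: V = C2·V2/C1 = 18.7 mM × 2540 mL ÷ 500 mM = 95.00 mL
magnesium chloride: V = C2·V2/C1 = 14.6 mM × 2540 mL ÷ 2000 mM = 18.54 mL
folic acid: 2.11 mg/L × 2.54 L = 5.36 mg
ferric chloride: dilute stock: 0.758 mM × 2540 mL ÷ 34.8 mM = 55.33 mL
L-tryptophan: 60.2 mg/L × 2.54 L = 152.91 mg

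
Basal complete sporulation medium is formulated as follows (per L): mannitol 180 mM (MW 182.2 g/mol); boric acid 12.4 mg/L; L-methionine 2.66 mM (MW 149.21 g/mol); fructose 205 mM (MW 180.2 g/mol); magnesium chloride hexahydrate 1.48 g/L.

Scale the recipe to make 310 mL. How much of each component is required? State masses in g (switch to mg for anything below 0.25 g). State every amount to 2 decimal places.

Target volume = 310 mL = 0.31 L.
mannitol: 180 mmol/L × 182.2 g/mol × 0.31 L ÷ 1000 = 10.17 g
boric acid: 12.4 mg/L × 0.31 L = 3.84 mg
L-methionine: 2.66 mmol/L × 149.21 mg/mmol × 0.31 L = 123.04 mg
fructose: 205 mmol/L × 180.2 g/mol × 0.31 L ÷ 1000 = 11.45 g
magnesium chloride hexahydrate: 1.48 g/L × 0.31 L = 0.46 g

mannitol 10.17 g; boric acid 3.84 mg; L-methionine 123.04 mg; fructose 11.45 g; magnesium chloride hexahydrate 0.46 g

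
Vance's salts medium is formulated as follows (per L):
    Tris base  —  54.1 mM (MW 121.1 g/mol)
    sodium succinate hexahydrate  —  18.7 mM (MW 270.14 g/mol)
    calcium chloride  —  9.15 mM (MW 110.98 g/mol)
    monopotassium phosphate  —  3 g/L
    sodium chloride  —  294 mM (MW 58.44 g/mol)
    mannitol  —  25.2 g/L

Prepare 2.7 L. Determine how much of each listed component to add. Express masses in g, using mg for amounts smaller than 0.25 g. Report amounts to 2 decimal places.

Scale factor relative to 1 L: 2.7.
Tris base: 54.1 mmol/L × 121.1 g/mol × 2.7 L ÷ 1000 = 17.69 g
sodium succinate hexahydrate: 18.7 mmol/L × 270.14 g/mol × 2.7 L ÷ 1000 = 13.64 g
calcium chloride: 9.15 mmol/L × 110.98 g/mol × 2.7 L ÷ 1000 = 2.74 g
monopotassium phosphate: 3 g/L × 2.7 L = 8.10 g
sodium chloride: 294 mmol/L × 58.44 g/mol × 2.7 L ÷ 1000 = 46.39 g
mannitol: 25.2 g/L × 2.7 L = 68.04 g

Tris base 17.69 g; sodium succinate hexahydrate 13.64 g; calcium chloride 2.74 g; monopotassium phosphate 8.10 g; sodium chloride 46.39 g; mannitol 68.04 g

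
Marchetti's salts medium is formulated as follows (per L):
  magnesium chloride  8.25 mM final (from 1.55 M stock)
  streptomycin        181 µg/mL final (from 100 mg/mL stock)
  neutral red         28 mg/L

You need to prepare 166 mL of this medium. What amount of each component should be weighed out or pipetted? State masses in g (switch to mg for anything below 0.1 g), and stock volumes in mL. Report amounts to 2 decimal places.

magnesium chloride 0.88 mL; streptomycin 0.30 mL; neutral red 4.65 mg

Scale factor relative to 1 L: 0.166.
magnesium chloride: V = C2·V2/C1 = 8.25 mM × 166 mL ÷ 1550 mM = 0.88 mL
streptomycin: V = C2·V2/C1 = 181 µg/mL × 166 mL ÷ 100000 µg/mL = 0.30 mL
neutral red: 28 mg/L × 0.166 L = 4.65 mg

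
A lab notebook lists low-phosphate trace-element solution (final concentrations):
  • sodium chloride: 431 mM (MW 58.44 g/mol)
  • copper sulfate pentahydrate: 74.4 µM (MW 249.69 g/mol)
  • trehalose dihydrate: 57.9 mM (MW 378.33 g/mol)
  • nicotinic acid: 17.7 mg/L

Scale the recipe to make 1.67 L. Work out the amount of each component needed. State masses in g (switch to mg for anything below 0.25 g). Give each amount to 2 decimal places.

Working volume: 1.67 L.
sodium chloride: 431 mmol/L × 58.44 g/mol × 1.67 L ÷ 1000 = 42.06 g
copper sulfate pentahydrate: 74.4 µmol/L × 249.69 g/mol × 1.67 L ÷ 1000 = 31.02 mg
trehalose dihydrate: 57.9 mmol/L × 378.33 g/mol × 1.67 L ÷ 1000 = 36.58 g
nicotinic acid: 17.7 mg/L × 1.67 L = 29.56 mg

sodium chloride 42.06 g; copper sulfate pentahydrate 31.02 mg; trehalose dihydrate 36.58 g; nicotinic acid 29.56 mg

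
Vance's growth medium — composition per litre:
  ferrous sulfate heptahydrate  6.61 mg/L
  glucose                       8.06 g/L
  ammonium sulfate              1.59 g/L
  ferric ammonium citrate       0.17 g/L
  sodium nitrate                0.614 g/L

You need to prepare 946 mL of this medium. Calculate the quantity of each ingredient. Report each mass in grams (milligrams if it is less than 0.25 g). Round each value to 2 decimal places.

ferrous sulfate heptahydrate 6.25 mg; glucose 7.62 g; ammonium sulfate 1.50 g; ferric ammonium citrate 160.82 mg; sodium nitrate 0.58 g

Scale factor relative to 1 L: 0.946.
ferrous sulfate heptahydrate: 6.61 mg/L × 0.946 L = 6.25 mg
glucose: 8.06 g/L × 0.946 L = 7.62 g
ammonium sulfate: 1.59 g/L × 0.946 L = 1.50 g
ferric ammonium citrate: 0.17 g/L × 0.946 L = 0.16082 g = 160.82 mg
sodium nitrate: 0.614 g/L × 0.946 L = 0.58 g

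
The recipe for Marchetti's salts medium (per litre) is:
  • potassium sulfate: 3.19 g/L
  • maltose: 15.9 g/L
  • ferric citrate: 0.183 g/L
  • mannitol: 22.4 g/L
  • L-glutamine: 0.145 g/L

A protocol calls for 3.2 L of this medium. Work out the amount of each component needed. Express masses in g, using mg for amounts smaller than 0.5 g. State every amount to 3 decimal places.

potassium sulfate 10.208 g; maltose 50.880 g; ferric citrate 0.586 g; mannitol 71.680 g; L-glutamine 464.000 mg

Scale factor relative to 1 L: 3.2.
potassium sulfate: 3.19 g/L × 3.2 L = 10.208 g
maltose: 15.9 g/L × 3.2 L = 50.880 g
ferric citrate: 0.183 g/L × 3.2 L = 0.586 g
mannitol: 22.4 g/L × 3.2 L = 71.680 g
L-glutamine: 0.145 g/L × 3.2 L = 0.464 g = 464.000 mg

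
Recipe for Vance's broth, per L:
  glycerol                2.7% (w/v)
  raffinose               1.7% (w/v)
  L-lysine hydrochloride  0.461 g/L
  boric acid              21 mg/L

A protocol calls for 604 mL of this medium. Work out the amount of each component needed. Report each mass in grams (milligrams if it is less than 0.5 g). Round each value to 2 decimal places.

Target volume = 604 mL = 0.604 L.
glycerol: 2.7 g per 100 mL × 604 mL ÷ 100 = 16.31 g
raffinose: 1.7 g per 100 mL × 604 mL ÷ 100 = 10.27 g
L-lysine hydrochloride: 0.461 g/L × 0.604 L = 0.278444 g = 278.44 mg
boric acid: 21 mg/L × 0.604 L = 12.68 mg

glycerol 16.31 g; raffinose 10.27 g; L-lysine hydrochloride 278.44 mg; boric acid 12.68 mg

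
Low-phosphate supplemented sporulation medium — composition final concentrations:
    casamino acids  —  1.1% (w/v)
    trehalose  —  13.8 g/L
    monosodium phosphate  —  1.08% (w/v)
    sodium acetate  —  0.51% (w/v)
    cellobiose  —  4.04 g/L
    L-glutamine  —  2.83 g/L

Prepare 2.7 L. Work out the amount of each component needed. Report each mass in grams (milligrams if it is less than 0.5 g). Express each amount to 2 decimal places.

Working volume: 2.7 L.
casamino acids: 1.1% w/v = 11 g/L → 11 × 2.7 L = 29.70 g
trehalose: 13.8 g/L × 2.7 L = 37.26 g
monosodium phosphate: 1.08 g per 100 mL × 2700 mL ÷ 100 = 29.16 g
sodium acetate: 0.51 g per 100 mL × 2700 mL ÷ 100 = 13.77 g
cellobiose: 4.04 g/L × 2.7 L = 10.91 g
L-glutamine: 2.83 g/L × 2.7 L = 7.64 g

casamino acids 29.70 g; trehalose 37.26 g; monosodium phosphate 29.16 g; sodium acetate 13.77 g; cellobiose 10.91 g; L-glutamine 7.64 g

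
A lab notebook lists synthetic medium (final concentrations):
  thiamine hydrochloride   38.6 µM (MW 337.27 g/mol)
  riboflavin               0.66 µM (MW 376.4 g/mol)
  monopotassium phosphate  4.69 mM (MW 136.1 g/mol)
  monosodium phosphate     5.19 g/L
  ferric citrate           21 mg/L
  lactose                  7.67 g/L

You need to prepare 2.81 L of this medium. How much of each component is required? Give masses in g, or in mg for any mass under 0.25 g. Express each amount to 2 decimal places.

thiamine hydrochloride 36.58 mg; riboflavin 0.70 mg; monopotassium phosphate 1.79 g; monosodium phosphate 14.58 g; ferric citrate 59.01 mg; lactose 21.55 g

Working volume: 2.81 L.
thiamine hydrochloride: 38.6 µmol/L × 337.27 g/mol × 2.81 L ÷ 1000 = 36.58 mg
riboflavin: 0.66 µmol/L × 376.4 g/mol × 2.81 L ÷ 1000 = 0.70 mg
monopotassium phosphate: 4.69 mmol/L × 136.1 g/mol × 2.81 L ÷ 1000 = 1.79 g
monosodium phosphate: 5.19 g/L × 2.81 L = 14.58 g
ferric citrate: 21 mg/L × 2.81 L = 59.01 mg
lactose: 7.67 g/L × 2.81 L = 21.55 g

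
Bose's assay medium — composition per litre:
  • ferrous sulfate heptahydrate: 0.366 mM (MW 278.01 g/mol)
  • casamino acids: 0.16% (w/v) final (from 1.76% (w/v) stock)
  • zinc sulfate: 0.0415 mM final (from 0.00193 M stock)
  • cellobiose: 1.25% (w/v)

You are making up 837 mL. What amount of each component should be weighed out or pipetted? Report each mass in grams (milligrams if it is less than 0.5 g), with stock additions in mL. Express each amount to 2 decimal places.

Scale factor relative to 1 L: 0.837.
ferrous sulfate heptahydrate: 0.366 mmol/L × 278.01 mg/mmol × 0.837 L = 85.17 mg
casamino acids: V = C2·V2/C1 = 0.16% ÷ 1.76% × 837 mL = 76.09 mL
zinc sulfate: C1V1 = C2V2 → 0.0415 mM × 837 mL ÷ 1.93 mM = 18.00 mL
cellobiose: 1.25% w/v = 12.5 g/L → 12.5 × 0.837 L = 10.46 g

ferrous sulfate heptahydrate 85.17 mg; casamino acids 76.09 mL; zinc sulfate 18.00 mL; cellobiose 10.46 g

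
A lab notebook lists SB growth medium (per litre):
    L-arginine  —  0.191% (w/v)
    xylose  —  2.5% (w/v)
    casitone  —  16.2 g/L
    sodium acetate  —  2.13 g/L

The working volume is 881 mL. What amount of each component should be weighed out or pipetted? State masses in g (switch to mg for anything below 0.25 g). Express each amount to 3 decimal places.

Target volume = 881 mL = 0.881 L.
L-arginine: 0.191% w/v = 1.91 g/L → 1.91 × 0.881 L = 1.683 g
xylose: 2.5% w/v = 25 g/L → 25 × 0.881 L = 22.025 g
casitone: 16.2 g/L × 0.881 L = 14.272 g
sodium acetate: 2.13 g/L × 0.881 L = 1.877 g

L-arginine 1.683 g; xylose 22.025 g; casitone 14.272 g; sodium acetate 1.877 g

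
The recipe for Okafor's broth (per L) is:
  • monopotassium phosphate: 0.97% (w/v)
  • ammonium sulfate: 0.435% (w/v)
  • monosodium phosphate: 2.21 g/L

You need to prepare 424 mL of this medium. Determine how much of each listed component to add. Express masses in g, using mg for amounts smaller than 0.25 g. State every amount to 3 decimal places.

Working volume: 424 mL = 0.424 L.
monopotassium phosphate: 0.97 g per 100 mL × 424 mL ÷ 100 = 4.113 g
ammonium sulfate: 0.435 g per 100 mL × 424 mL ÷ 100 = 1.844 g
monosodium phosphate: 2.21 g/L × 0.424 L = 0.937 g

monopotassium phosphate 4.113 g; ammonium sulfate 1.844 g; monosodium phosphate 0.937 g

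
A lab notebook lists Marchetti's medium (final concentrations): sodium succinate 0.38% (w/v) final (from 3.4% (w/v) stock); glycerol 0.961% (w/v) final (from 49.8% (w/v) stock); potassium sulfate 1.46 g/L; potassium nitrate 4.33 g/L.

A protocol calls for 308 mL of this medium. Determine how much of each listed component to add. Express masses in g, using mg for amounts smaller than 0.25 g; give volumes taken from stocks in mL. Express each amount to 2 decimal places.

Target volume = 308 mL = 0.308 L.
sodium succinate: V = C2·V2/C1 = 0.38% ÷ 3.4% × 308 mL = 34.42 mL
glycerol: V = C2·V2/C1 = 0.961% ÷ 49.8% × 308 mL = 5.94 mL
potassium sulfate: 1.46 g/L × 0.308 L = 0.45 g
potassium nitrate: 4.33 g/L × 0.308 L = 1.33 g

sodium succinate 34.42 mL; glycerol 5.94 mL; potassium sulfate 0.45 g; potassium nitrate 1.33 g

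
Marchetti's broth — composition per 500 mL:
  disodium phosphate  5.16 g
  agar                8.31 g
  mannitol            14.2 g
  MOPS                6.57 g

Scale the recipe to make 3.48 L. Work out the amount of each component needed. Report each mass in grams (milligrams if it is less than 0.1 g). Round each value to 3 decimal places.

disodium phosphate 35.914 g; agar 57.838 g; mannitol 98.832 g; MOPS 45.727 g

Scale factor = 3480 mL / 500 mL = 6.96.
disodium phosphate: 5.16 g × (3480 mL / 500 mL) = 35.914 g
agar: 8.31 g × (3480 mL / 500 mL) = 57.838 g
mannitol: 14.2 g × (3480 mL / 500 mL) = 98.832 g
MOPS: 6.57 g × (3480 mL / 500 mL) = 45.727 g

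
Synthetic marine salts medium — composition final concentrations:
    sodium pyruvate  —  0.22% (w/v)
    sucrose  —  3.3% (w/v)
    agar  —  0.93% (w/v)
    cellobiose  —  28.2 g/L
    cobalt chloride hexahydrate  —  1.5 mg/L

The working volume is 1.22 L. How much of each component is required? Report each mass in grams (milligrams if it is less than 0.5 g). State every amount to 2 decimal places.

sodium pyruvate 2.68 g; sucrose 40.26 g; agar 11.35 g; cellobiose 34.40 g; cobalt chloride hexahydrate 1.83 mg

Working volume: 1.22 L.
sodium pyruvate: 0.22 g per 100 mL × 1220 mL ÷ 100 = 2.68 g
sucrose: 3.3% w/v = 33 g/L → 33 × 1.22 L = 40.26 g
agar: 0.93% w/v = 9.3 g/L → 9.3 × 1.22 L = 11.35 g
cellobiose: 28.2 g/L × 1.22 L = 34.40 g
cobalt chloride hexahydrate: 1.5 mg/L × 1.22 L = 1.83 mg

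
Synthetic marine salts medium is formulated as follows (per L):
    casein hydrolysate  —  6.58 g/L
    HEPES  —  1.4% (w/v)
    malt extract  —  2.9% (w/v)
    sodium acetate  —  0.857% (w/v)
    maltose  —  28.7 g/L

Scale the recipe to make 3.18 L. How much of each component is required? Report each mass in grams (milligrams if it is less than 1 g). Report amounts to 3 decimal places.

Scale factor relative to 1 L: 3.18.
casein hydrolysate: 6.58 g/L × 3.18 L = 20.924 g
HEPES: 1.4 g per 100 mL × 3180 mL ÷ 100 = 44.520 g
malt extract: 2.9 g per 100 mL × 3180 mL ÷ 100 = 92.220 g
sodium acetate: 0.857% w/v = 8.57 g/L → 8.57 × 3.18 L = 27.253 g
maltose: 28.7 g/L × 3.18 L = 91.266 g

casein hydrolysate 20.924 g; HEPES 44.520 g; malt extract 92.220 g; sodium acetate 27.253 g; maltose 91.266 g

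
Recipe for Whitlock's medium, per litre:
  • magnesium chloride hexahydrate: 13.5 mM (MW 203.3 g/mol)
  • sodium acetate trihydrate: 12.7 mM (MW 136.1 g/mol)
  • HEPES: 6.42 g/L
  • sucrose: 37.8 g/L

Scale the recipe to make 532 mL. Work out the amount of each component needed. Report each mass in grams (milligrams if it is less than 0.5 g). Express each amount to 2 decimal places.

magnesium chloride hexahydrate 1.46 g; sodium acetate trihydrate 0.92 g; HEPES 3.42 g; sucrose 20.11 g

Scale factor relative to 1 L: 0.532.
magnesium chloride hexahydrate: 13.5 mmol/L × 203.3 g/mol × 0.532 L ÷ 1000 = 1.46 g
sodium acetate trihydrate: 12.7 mmol/L × 136.1 g/mol × 0.532 L ÷ 1000 = 0.92 g
HEPES: 6.42 g/L × 0.532 L = 3.42 g
sucrose: 37.8 g/L × 0.532 L = 20.11 g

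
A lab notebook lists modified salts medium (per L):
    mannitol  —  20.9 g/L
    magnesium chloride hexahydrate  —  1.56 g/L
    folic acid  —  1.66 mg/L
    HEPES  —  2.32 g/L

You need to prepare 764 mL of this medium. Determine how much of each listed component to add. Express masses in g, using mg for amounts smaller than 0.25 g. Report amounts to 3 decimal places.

Target volume = 764 mL = 0.764 L.
mannitol: 20.9 g/L × 0.764 L = 15.968 g
magnesium chloride hexahydrate: 1.56 g/L × 0.764 L = 1.192 g
folic acid: 1.66 mg/L × 0.764 L = 1.268 mg
HEPES: 2.32 g/L × 0.764 L = 1.772 g

mannitol 15.968 g; magnesium chloride hexahydrate 1.192 g; folic acid 1.268 mg; HEPES 1.772 g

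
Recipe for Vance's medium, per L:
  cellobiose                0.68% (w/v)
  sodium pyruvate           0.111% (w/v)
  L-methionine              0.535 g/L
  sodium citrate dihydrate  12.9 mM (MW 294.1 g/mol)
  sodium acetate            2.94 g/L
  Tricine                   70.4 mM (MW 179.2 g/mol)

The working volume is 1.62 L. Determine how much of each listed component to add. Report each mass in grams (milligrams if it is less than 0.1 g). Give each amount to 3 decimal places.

Working volume: 1.62 L.
cellobiose: 0.68% w/v = 6.8 g/L → 6.8 × 1.62 L = 11.016 g
sodium pyruvate: 0.111% w/v = 1.11 g/L → 1.11 × 1.62 L = 1.798 g
L-methionine: 0.535 g/L × 1.62 L = 0.867 g
sodium citrate dihydrate: 12.9 mmol/L × 294.1 g/mol × 1.62 L ÷ 1000 = 6.146 g
sodium acetate: 2.94 g/L × 1.62 L = 4.763 g
Tricine: 70.4 mmol/L × 179.2 g/mol × 1.62 L ÷ 1000 = 20.437 g

cellobiose 11.016 g; sodium pyruvate 1.798 g; L-methionine 0.867 g; sodium citrate dihydrate 6.146 g; sodium acetate 4.763 g; Tricine 20.437 g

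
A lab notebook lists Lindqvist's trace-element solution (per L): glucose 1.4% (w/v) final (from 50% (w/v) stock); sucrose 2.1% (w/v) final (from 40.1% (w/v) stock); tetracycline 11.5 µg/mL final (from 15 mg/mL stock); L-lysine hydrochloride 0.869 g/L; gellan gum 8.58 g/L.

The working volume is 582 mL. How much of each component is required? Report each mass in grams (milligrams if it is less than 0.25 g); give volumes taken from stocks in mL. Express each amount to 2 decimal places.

Target volume = 582 mL = 0.582 L.
glucose: C1V1 = C2V2 → 1.4% ÷ 50% × 582 mL = 16.30 mL
sucrose: V = C2·V2/C1 = 2.1% ÷ 40.1% × 582 mL = 30.48 mL
tetracycline: dilute stock: 11.5 µg/mL × 582 mL ÷ 15000 µg/mL = 0.45 mL
L-lysine hydrochloride: 0.869 g/L × 0.582 L = 0.51 g
gellan gum: 8.58 g/L × 0.582 L = 4.99 g

glucose 16.30 mL; sucrose 30.48 mL; tetracycline 0.45 mL; L-lysine hydrochloride 0.51 g; gellan gum 4.99 g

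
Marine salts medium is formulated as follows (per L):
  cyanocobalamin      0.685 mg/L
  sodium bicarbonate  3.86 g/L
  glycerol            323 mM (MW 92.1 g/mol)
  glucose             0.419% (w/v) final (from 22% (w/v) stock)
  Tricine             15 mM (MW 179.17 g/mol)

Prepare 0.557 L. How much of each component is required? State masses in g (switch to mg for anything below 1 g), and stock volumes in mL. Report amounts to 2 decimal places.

Working volume: 0.557 L.
cyanocobalamin: 0.685 mg/L × 0.557 L = 0.38 mg
sodium bicarbonate: 3.86 g/L × 0.557 L = 2.15 g
glycerol: 323 mmol/L × 92.1 g/mol × 0.557 L ÷ 1000 = 16.57 g
glucose: V = C2·V2/C1 = 0.419% ÷ 22% × 557 mL = 10.61 mL
Tricine: 15 mmol/L × 179.17 g/mol × 0.557 L ÷ 1000 = 1.50 g

cyanocobalamin 0.38 mg; sodium bicarbonate 2.15 g; glycerol 16.57 g; glucose 10.61 mL; Tricine 1.50 g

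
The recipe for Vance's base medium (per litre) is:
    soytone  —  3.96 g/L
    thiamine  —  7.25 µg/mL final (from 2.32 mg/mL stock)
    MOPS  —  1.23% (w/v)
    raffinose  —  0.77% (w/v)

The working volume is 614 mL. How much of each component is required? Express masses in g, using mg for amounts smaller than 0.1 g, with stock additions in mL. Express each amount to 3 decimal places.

soytone 2.431 g; thiamine 1.919 mL; MOPS 7.552 g; raffinose 4.728 g

Scale factor relative to 1 L: 0.614.
soytone: 3.96 g/L × 0.614 L = 2.431 g
thiamine: V = C2·V2/C1 = 7.25 µg/mL × 614 mL ÷ 2320 µg/mL = 1.919 mL
MOPS: 1.23 g per 100 mL × 614 mL ÷ 100 = 7.552 g
raffinose: 0.77% w/v = 7.7 g/L → 7.7 × 0.614 L = 4.728 g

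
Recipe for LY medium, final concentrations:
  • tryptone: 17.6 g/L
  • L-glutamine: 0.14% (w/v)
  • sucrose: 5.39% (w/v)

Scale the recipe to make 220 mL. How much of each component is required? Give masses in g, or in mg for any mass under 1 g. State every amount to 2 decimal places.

Working volume: 220 mL = 0.22 L.
tryptone: 17.6 g/L × 0.22 L = 3.87 g
L-glutamine: 0.14 g per 100 mL × 220 mL ÷ 100 = 0.308 g = 308.00 mg
sucrose: 5.39% w/v = 53.9 g/L → 53.9 × 0.22 L = 11.86 g

tryptone 3.87 g; L-glutamine 308.00 mg; sucrose 11.86 g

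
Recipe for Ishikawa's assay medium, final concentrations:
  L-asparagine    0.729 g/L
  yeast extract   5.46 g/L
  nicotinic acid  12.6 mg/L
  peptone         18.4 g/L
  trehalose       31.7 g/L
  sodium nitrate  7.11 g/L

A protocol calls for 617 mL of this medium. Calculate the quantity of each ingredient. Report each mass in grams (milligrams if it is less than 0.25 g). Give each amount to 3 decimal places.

Working volume: 617 mL = 0.617 L.
L-asparagine: 0.729 g/L × 0.617 L = 0.450 g
yeast extract: 5.46 g/L × 0.617 L = 3.369 g
nicotinic acid: 12.6 mg/L × 0.617 L = 7.774 mg
peptone: 18.4 g/L × 0.617 L = 11.353 g
trehalose: 31.7 g/L × 0.617 L = 19.559 g
sodium nitrate: 7.11 g/L × 0.617 L = 4.387 g

L-asparagine 0.450 g; yeast extract 3.369 g; nicotinic acid 7.774 mg; peptone 11.353 g; trehalose 19.559 g; sodium nitrate 4.387 g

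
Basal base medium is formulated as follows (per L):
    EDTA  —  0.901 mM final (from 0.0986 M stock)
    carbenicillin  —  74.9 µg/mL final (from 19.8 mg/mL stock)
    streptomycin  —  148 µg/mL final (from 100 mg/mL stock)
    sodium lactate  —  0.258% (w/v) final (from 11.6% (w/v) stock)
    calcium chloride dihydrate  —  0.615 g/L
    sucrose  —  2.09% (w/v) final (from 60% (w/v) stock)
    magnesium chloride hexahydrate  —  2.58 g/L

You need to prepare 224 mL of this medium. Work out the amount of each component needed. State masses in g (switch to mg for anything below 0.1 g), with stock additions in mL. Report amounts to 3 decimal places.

Target volume = 224 mL = 0.224 L.
EDTA: dilute stock: 0.901 mM × 224 mL ÷ 98.6 mM = 2.047 mL
carbenicillin: V = C2·V2/C1 = 74.9 µg/mL × 224 mL ÷ 19800 µg/mL = 0.847 mL
streptomycin: C1V1 = C2V2 → 148 µg/mL × 224 mL ÷ 100000 µg/mL = 0.332 mL
sodium lactate: dilute stock: 0.258% ÷ 11.6% × 224 mL = 4.982 mL
calcium chloride dihydrate: 0.615 g/L × 0.224 L = 0.138 g
sucrose: dilute stock: 2.09% ÷ 60% × 224 mL = 7.803 mL
magnesium chloride hexahydrate: 2.58 g/L × 0.224 L = 0.578 g

EDTA 2.047 mL; carbenicillin 0.847 mL; streptomycin 0.332 mL; sodium lactate 4.982 mL; calcium chloride dihydrate 0.138 g; sucrose 7.803 mL; magnesium chloride hexahydrate 0.578 g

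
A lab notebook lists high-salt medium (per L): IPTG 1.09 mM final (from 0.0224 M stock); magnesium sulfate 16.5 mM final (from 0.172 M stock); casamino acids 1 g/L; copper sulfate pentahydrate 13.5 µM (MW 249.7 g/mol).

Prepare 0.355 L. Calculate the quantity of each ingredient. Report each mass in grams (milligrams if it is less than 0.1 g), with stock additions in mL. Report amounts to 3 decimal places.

Scale factor relative to 1 L: 0.355.
IPTG: V = C2·V2/C1 = 1.09 mM × 355 mL ÷ 22.4 mM = 17.275 mL
magnesium sulfate: C1V1 = C2V2 → 16.5 mM × 355 mL ÷ 172 mM = 34.055 mL
casamino acids: 1 g/L × 0.355 L = 0.355 g
copper sulfate pentahydrate: 13.5 µmol/L × 249.7 g/mol × 0.355 L ÷ 1000 = 1.197 mg

IPTG 17.275 mL; magnesium sulfate 34.055 mL; casamino acids 0.355 g; copper sulfate pentahydrate 1.197 mg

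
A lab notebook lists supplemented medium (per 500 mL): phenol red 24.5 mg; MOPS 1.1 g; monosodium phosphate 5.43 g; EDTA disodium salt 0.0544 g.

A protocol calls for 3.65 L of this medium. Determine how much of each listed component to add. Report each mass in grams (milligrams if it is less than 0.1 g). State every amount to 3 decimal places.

phenol red 0.179 g; MOPS 8.030 g; monosodium phosphate 39.639 g; EDTA disodium salt 0.397 g

Ratio of target to recipe volume: 3650 / 500 = 7.3.
phenol red: 24.5 mg × (3650 mL / 500 mL) = 178.85 mg = 0.179 g
MOPS: 1.1 g × (3650 mL / 500 mL) = 8.030 g
monosodium phosphate: 5.43 g × (3650 mL / 500 mL) = 39.639 g
EDTA disodium salt: 0.0544 g × (3650 mL / 500 mL) = 0.397 g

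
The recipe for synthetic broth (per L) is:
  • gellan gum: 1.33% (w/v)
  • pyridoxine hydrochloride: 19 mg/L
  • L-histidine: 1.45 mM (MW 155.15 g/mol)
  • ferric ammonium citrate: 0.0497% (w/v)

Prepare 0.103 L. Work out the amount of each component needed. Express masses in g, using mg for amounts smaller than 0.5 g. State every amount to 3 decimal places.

gellan gum 1.370 g; pyridoxine hydrochloride 1.957 mg; L-histidine 23.172 mg; ferric ammonium citrate 51.191 mg

Working volume: 0.103 L.
gellan gum: 1.33% w/v = 13.3 g/L → 13.3 × 0.103 L = 1.370 g
pyridoxine hydrochloride: 19 mg/L × 0.103 L = 1.957 mg
L-histidine: 1.45 mmol/L × 155.15 mg/mmol × 0.103 L = 23.172 mg
ferric ammonium citrate: 0.0497% w/v = 0.497 g/L → 0.497 × 0.103 L = 0.051191 g = 51.191 mg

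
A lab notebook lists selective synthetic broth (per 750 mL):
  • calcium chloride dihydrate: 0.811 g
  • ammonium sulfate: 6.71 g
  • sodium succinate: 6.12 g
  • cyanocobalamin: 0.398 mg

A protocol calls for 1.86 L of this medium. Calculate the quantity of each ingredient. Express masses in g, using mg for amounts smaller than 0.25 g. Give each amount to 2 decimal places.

Scale factor = 1860 mL / 750 mL = 2.48.
calcium chloride dihydrate: 0.811 g × (1860 mL / 750 mL) = 2.01 g
ammonium sulfate: 6.71 g × (1860 mL / 750 mL) = 16.64 g
sodium succinate: 6.12 g × (1860 mL / 750 mL) = 15.18 g
cyanocobalamin: 0.398 mg × (1860 mL / 750 mL) = 0.99 mg

calcium chloride dihydrate 2.01 g; ammonium sulfate 16.64 g; sodium succinate 15.18 g; cyanocobalamin 0.99 mg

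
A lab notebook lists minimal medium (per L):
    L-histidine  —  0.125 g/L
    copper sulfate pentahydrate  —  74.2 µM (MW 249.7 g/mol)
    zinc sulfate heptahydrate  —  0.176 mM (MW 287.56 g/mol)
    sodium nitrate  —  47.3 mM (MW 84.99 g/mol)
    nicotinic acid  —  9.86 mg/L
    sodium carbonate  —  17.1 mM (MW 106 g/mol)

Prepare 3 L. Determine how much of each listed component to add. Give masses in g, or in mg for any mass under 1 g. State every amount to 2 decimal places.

L-histidine 375.00 mg; copper sulfate pentahydrate 55.58 mg; zinc sulfate heptahydrate 151.83 mg; sodium nitrate 12.06 g; nicotinic acid 29.58 mg; sodium carbonate 5.44 g

Working volume: 3 L.
L-histidine: 0.125 g/L × 3 L = 0.375 g = 375.00 mg
copper sulfate pentahydrate: 74.2 µmol/L × 249.7 g/mol × 3 L ÷ 1000 = 55.58 mg
zinc sulfate heptahydrate: 0.176 mmol/L × 287.56 mg/mmol × 3 L = 151.83 mg
sodium nitrate: 47.3 mmol/L × 84.99 g/mol × 3 L ÷ 1000 = 12.06 g
nicotinic acid: 9.86 mg/L × 3 L = 29.58 mg
sodium carbonate: 17.1 mmol/L × 106 g/mol × 3 L ÷ 1000 = 5.44 g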